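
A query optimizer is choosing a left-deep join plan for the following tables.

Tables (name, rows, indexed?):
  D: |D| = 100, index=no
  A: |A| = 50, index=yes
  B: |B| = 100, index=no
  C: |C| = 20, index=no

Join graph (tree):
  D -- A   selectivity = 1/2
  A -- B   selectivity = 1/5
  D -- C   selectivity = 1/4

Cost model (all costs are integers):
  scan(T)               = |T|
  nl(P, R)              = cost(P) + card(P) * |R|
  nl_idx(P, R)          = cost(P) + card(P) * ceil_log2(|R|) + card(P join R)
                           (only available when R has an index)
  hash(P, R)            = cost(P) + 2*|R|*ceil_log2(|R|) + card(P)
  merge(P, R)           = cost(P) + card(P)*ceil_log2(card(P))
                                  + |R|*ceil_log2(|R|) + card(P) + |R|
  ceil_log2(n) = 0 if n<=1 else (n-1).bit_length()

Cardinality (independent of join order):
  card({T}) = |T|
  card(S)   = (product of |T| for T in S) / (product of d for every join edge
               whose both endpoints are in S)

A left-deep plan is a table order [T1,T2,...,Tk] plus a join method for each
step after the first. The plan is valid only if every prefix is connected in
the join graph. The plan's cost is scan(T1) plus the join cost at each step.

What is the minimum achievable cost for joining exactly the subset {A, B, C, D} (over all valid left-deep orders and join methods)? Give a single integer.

Selinger DP over subsets of {A,B,C,D}:
  {D}: scan cost=100, card=100
  {A}: scan cost=50, card=50
  {B}: scan cost=100, card=100
  {C}: scan cost=20, card=20
  {AD}: card=2500; try (A,hash)→800, (D,merge)→1200, (A,merge)→1250, (D,hash)→1500, (A,nl_idx)→3200, (D,nl)→5050 …(+1); best=800 via (A,hash)
  {CD}: card=500; try (C,hash)→400, (D,merge)→940, (C,merge)→1020, (D,hash)→1440, (D,nl)→2020, (C,nl)→2100; best=400 via (C,hash)
  {AB}: card=1000; try (A,hash)→800, (B,merge)→1200, (A,merge)→1250, (B,hash)→1500, (A,nl_idx)→1700, (B,nl)→5050 …(+1); best=800 via (A,hash)
  {ABD}: card=50000; try (D,hash)→3200, (B,hash)→4700, (D,merge)→12600, (B,merge)→34100, (D,nl)→100800, (B,nl)→250800; best=3200 via (D,hash)
  {ACD}: card=12500; try (A,hash)→1500, (C,hash)→3500, (A,merge)→5750, (A,nl_idx)→15900, (A,nl)→25400, (C,merge)→33420 …(+1); best=1500 via (A,hash)
  {ABCD}: card=250000; try (B,hash)→15400, (C,hash)→53400, (B,merge)→189800, (C,merge)→853320, (C,nl)→1003200, (B,nl)→1251500; best=15400 via (B,hash)

15400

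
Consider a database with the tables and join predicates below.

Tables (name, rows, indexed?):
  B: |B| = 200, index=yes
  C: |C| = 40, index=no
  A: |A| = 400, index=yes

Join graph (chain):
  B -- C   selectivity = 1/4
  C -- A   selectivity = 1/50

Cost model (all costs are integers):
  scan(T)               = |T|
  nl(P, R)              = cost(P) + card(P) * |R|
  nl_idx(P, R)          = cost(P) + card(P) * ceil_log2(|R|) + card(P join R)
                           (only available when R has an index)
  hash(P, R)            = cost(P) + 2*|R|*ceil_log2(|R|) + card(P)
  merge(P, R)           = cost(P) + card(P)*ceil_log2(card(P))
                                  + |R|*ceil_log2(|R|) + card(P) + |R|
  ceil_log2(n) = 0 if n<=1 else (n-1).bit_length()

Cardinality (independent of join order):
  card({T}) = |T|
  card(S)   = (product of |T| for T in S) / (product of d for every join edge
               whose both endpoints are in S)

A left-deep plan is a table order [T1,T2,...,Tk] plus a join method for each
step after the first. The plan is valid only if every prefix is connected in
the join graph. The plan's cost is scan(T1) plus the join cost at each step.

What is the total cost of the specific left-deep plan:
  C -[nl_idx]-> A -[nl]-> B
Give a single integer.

step 1: scan C: cost=40, card=40
step 2: join A via nl_idx
    card(P join A) = 40*400/(50) = 320
    cost = 40 + 40*9 + 320 = 720
step 3: join B via nl
    card(P join B) = 320*200/(4) = 16000
    cost = 720 + 320*200 = 64720

64720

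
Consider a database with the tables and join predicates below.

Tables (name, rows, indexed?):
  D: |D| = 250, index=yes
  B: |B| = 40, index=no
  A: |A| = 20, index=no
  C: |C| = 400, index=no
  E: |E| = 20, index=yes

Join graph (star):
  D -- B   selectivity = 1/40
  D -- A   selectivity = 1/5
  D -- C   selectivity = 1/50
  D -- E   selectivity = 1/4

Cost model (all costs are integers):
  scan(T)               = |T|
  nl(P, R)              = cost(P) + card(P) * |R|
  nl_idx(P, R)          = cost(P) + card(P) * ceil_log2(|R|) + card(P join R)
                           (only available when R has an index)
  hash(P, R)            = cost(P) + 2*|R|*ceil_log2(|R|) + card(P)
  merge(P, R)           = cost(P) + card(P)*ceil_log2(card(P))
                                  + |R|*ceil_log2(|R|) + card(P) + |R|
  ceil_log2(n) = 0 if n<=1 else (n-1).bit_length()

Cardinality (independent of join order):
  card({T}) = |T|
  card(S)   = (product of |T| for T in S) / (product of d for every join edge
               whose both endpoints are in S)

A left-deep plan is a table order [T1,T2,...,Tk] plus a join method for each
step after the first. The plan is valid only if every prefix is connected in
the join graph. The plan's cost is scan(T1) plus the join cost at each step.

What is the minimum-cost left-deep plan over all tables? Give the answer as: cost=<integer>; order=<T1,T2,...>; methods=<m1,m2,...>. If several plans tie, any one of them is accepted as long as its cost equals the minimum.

Selinger DP (subsets sized 1..n):
  {D}: scan cost=250, card=250
  {B}: scan cost=40, card=40
  {A}: scan cost=20, card=20
  {C}: scan cost=400, card=400
  {E}: scan cost=20, card=20
  {BD}: card=250; try (D,nl_idx)→610, (B,hash)→980, (D,merge)→2570, (B,merge)→2780, (D,hash)→4080, (D,nl)→10040 …(+1); best=610 via (D,nl_idx)
  {AD}: card=1000; try (A,hash)→700, (D,nl_idx)→1180, (D,merge)→2390, (A,merge)→2620, (D,hash)→4040, (D,nl)→5020 …(+1); best=700 via (A,hash)
  {CD}: card=2000; try (D,hash)→4800, (D,nl_idx)→5600, (C,merge)→6500, (D,merge)→6650, (C,hash)→7700, (C,nl)→100250 …(+1); best=4800 via (D,hash)
  {DE}: card=1250; try (E,hash)→700, (D,nl_idx)→1430, (D,merge)→2390, (E,merge)→2620, (E,nl_idx)→2750, (D,hash)→4040 …(+2); best=700 via (E,hash)
  {ABD}: card=1000; try (A,hash)→1060, (B,hash)→2180, (A,merge)→2980, (A,nl)→5610, (B,merge)→11980, (B,nl)→40700; best=1060 via (A,hash)
  {BCD}: card=2000; try (C,merge)→6860, (B,hash)→7280, (C,hash)→8060, (B,merge)→29080, (B,nl)→84800, (C,nl)→100610; best=6860 via (C,merge)
  {BDE}: card=1250; try (E,hash)→1060, (B,hash)→2430, (E,merge)→2980, (E,nl_idx)→3110, (E,nl)→5610, (B,merge)→15980 …(+1); best=1060 via (E,hash)
  {ACD}: card=8000; try (A,hash)→7000, (C,hash)→8900, (C,merge)→15700, (A,merge)→28920, (A,nl)→44800, (C,nl)→400700; best=7000 via (A,hash)
  {ADE}: card=5000; try (E,hash)→1900, (A,hash)→2150, (E,nl_idx)→10700, (E,merge)→11820, (A,merge)→15820, (E,nl)→20700 …(+1); best=1900 via (E,hash)
  {CDE}: card=10000; try (E,hash)→7000, (C,hash)→9150, (C,merge)→19700, (E,nl_idx)→24800, (E,merge)→28920, (E,nl)→44800 …(+1); best=7000 via (E,hash)
  {ABCD}: card=8000; try (A,hash)→9060, (C,hash)→9260, (B,hash)→15480, (C,merge)→16060, (A,merge)→30980, (A,nl)→46860 …(+3); best=9060 via (A,hash)
  {ABDE}: card=5000; try (E,hash)→2260, (A,hash)→2510, (B,hash)→7380, (E,nl_idx)→11060, (E,merge)→12180, (A,merge)→16180 …(+4); best=2260 via (E,hash)
  {BCDE}: card=10000; try (E,hash)→9060, (C,hash)→9510, (B,hash)→17480, (C,merge)→20060, (E,nl_idx)→26860, (E,merge)→30980 …(+4); best=9060 via (E,hash)
  {ACDE}: card=40000; try (C,hash)→14100, (E,hash)→15200, (A,hash)→17200, (C,merge)→75900, (E,nl_idx)→87000, (E,merge)→119120 …(+4); best=14100 via (C,hash)
  {ABCDE}: card=40000; try (C,hash)→14460, (E,hash)→17260, (A,hash)→19260, (B,hash)→54580, (C,merge)→76260, (E,nl_idx)→89060 …(+7); best=14460 via (C,hash)

cost=14460; order=B,D,A,E,C; methods=nl_idx,hash,hash,hash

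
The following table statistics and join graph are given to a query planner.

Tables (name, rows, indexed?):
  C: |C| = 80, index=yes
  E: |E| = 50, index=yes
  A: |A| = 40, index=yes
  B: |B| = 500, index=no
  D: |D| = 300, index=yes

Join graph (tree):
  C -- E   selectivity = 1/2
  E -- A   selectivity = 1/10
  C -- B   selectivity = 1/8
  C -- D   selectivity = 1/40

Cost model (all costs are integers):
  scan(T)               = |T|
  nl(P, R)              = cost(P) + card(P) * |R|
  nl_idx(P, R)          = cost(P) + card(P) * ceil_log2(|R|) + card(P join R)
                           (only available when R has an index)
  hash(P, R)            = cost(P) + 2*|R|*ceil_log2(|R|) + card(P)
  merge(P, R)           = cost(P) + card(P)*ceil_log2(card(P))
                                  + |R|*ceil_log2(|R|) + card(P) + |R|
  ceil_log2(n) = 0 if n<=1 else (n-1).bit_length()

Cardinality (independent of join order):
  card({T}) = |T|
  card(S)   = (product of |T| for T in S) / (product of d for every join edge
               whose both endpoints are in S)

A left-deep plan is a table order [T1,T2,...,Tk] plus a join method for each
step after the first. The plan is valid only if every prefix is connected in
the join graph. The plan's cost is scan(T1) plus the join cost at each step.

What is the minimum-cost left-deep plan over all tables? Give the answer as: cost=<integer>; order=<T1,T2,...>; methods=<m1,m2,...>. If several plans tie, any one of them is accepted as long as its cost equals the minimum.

cost=84200; order=A,E,C,D,B; methods=nl_idx,hash,hash,hash

Selinger DP (subsets sized 1..n):
  {C}: scan cost=80, card=80
  {E}: scan cost=50, card=50
  {A}: scan cost=40, card=40
  {B}: scan cost=500, card=500
  {D}: scan cost=300, card=300
  {CE}: card=2000; try (E,hash)→760, (C,merge)→1040, (E,merge)→1070, (C,hash)→1220, (C,nl_idx)→2400, (E,nl_idx)→2560 …(+2); best=760 via (E,hash)
  {BC}: card=5000; try (C,hash)→2120, (B,merge)→5720, (C,merge)→6140, (C,nl_idx)→9000, (B,hash)→9160, (B,nl)→40080 …(+1); best=2120 via (C,hash)
  {CD}: card=600; try (D,nl_idx)→1400, (C,hash)→1720, (C,nl_idx)→3000, (D,merge)→3720, (C,merge)→3940, (D,hash)→5560 …(+2); best=1400 via (D,nl_idx)
  {AE}: card=200; try (E,nl_idx)→480, (A,nl_idx)→550, (A,hash)→580, (E,merge)→670, (E,hash)→680, (A,merge)→680 …(+2); best=480 via (E,nl_idx)
  {ACE}: card=8000; try (C,hash)→1800, (C,merge)→2920, (A,hash)→3240, (C,nl_idx)→9880, (C,nl)→16480, (A,nl_idx)→20760 …(+2); best=1800 via (C,hash)
  {BCE}: card=125000; try (E,hash)→7720, (B,hash)→11760, (B,merge)→29760, (E,merge)→72470, (E,nl_idx)→157120, (E,nl)→252120 …(+1); best=7720 via (E,hash)
  {CDE}: card=15000; try (E,hash)→2600, (D,hash)→8160, (E,merge)→8350, (E,nl_idx)→20000, (D,merge)→27760, (E,nl)→31400 …(+2); best=2600 via (E,hash)
  {BCD}: card=37500; try (B,hash)→11000, (D,hash)→12520, (B,merge)→13000, (D,merge)→75120, (D,nl_idx)→84620, (B,nl)→301400 …(+1); best=11000 via (B,hash)
  {ABCE}: card=500000; try (B,hash)→18800, (B,merge)→118800, (A,hash)→133200, (A,nl_idx)→1257720, (A,merge)→2258000, (B,nl)→4001800 …(+1); best=18800 via (B,hash)
  {ACDE}: card=60000; try (D,hash)→15200, (A,hash)→18080, (D,merge)→116800, (D,nl_idx)→133800, (A,nl_idx)→152600, (A,merge)→227880 …(+2); best=15200 via (D,hash)
  {BCDE}: card=937500; try (B,hash)→26600, (E,hash)→49100, (D,hash)→138120, (B,merge)→232600, (E,merge)→648850, (E,nl_idx)→1173500 …(+5); best=26600 via (B,hash)
  {ABCDE}: card=3750000; try (B,hash)→84200, (D,hash)→524200, (A,hash)→964580, (B,merge)→1040200, (D,nl_idx)→8268800, (A,nl_idx)→9401600 …(+5); best=84200 via (B,hash)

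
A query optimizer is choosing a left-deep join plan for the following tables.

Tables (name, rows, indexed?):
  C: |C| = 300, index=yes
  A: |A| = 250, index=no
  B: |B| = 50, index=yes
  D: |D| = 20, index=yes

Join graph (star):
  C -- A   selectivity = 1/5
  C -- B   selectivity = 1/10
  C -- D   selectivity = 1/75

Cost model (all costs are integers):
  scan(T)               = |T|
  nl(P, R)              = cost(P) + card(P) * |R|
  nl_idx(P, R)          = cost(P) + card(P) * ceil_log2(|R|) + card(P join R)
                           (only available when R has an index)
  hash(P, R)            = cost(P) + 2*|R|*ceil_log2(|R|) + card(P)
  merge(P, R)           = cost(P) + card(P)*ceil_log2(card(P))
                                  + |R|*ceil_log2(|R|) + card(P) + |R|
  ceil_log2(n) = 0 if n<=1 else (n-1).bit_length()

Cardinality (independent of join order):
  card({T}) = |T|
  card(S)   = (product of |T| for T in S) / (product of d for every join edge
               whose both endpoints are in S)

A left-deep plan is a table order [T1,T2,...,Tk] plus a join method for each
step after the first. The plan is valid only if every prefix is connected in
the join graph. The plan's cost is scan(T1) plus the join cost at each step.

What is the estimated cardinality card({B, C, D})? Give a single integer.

Tables in S: B(50), C(300), D(20)
Edges inside S: C-B(d=10), C-D(d=75)
numerator = 50 * 300 * 20 = 300000
denominator = 10 * 75 = 750
card(S) = 300000 / 750 = 400

400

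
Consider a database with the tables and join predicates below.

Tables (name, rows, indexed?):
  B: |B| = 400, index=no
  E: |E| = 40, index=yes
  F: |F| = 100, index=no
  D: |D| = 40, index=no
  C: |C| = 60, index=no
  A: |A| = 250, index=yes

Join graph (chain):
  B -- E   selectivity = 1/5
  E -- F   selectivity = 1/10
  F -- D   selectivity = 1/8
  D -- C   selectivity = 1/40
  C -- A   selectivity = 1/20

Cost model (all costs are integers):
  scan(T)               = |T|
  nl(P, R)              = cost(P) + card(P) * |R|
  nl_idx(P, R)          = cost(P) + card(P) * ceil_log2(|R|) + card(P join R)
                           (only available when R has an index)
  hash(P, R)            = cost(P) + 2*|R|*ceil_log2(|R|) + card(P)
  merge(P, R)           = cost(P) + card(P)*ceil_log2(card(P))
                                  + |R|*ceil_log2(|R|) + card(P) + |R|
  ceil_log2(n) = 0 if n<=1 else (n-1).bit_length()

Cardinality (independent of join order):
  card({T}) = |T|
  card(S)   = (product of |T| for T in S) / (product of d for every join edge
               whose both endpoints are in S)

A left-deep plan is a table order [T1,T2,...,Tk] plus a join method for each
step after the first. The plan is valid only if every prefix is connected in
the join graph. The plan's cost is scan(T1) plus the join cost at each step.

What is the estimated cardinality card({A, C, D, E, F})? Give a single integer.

37500

Tables in S: A(250), C(60), D(40), E(40), F(100)
Edges inside S: E-F(d=10), F-D(d=8), D-C(d=40), C-A(d=20)
numerator = 250 * 60 * 40 * 40 * 100 = 2400000000
denominator = 10 * 8 * 40 * 20 = 64000
card(S) = 2400000000 / 64000 = 37500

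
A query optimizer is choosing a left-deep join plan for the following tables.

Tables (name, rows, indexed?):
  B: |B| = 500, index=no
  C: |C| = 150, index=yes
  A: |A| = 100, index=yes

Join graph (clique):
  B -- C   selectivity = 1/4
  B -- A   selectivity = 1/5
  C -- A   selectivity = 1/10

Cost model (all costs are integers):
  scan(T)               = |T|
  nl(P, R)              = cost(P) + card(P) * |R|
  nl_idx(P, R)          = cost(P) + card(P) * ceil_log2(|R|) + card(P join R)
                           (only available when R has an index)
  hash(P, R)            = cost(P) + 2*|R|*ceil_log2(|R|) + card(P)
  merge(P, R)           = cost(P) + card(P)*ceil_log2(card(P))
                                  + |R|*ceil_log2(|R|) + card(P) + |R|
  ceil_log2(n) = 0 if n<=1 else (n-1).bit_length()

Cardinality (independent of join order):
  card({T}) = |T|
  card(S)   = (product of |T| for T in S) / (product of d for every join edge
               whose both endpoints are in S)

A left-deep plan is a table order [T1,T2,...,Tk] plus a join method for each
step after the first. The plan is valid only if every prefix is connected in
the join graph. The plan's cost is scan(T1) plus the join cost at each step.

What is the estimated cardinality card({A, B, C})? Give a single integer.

Tables in S: A(100), B(500), C(150)
Edges inside S: B-C(d=4), B-A(d=5), C-A(d=10)
numerator = 100 * 500 * 150 = 7500000
denominator = 4 * 5 * 10 = 200
card(S) = 7500000 / 200 = 37500

37500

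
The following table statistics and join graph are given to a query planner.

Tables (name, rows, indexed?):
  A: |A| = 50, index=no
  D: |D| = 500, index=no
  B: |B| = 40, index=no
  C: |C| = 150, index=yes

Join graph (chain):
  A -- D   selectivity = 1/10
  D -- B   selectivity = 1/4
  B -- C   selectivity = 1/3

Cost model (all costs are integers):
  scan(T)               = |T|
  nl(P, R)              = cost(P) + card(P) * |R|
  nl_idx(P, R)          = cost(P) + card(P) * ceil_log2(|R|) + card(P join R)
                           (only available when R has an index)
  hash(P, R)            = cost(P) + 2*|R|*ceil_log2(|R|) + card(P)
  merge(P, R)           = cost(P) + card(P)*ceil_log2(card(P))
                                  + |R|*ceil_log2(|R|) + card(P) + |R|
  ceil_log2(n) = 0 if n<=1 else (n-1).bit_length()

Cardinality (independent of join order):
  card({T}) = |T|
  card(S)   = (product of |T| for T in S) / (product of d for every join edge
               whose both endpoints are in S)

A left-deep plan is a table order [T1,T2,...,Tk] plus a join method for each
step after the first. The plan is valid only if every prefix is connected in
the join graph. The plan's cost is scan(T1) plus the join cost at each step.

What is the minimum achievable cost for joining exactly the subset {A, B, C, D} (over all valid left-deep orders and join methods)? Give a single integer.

Selinger DP over subsets of {A,B,C,D}:
  {A}: scan cost=50, card=50
  {D}: scan cost=500, card=500
  {B}: scan cost=40, card=40
  {C}: scan cost=150, card=150
  {AD}: card=2500; try (A,hash)→1600, (D,merge)→5400, (A,merge)→5850, (D,hash)→9100, (D,nl)→25050, (A,nl)→25500; best=1600 via (A,hash)
  {BD}: card=5000; try (B,hash)→1480, (D,merge)→5320, (B,merge)→5780, (D,hash)→9080, (D,nl)→20040, (B,nl)→20500; best=1480 via (B,hash)
  {BC}: card=2000; try (B,hash)→780, (C,merge)→1670, (B,merge)→1780, (C,nl_idx)→2360, (C,hash)→2480, (C,nl)→6040 …(+1); best=780 via (B,hash)
  {ABD}: card=25000; try (B,hash)→4580, (A,hash)→7080, (B,merge)→34380, (A,merge)→71830, (B,nl)→101600, (A,nl)→251480; best=4580 via (B,hash)
  {BCD}: card=250000; try (C,hash)→8880, (D,hash)→11780, (D,merge)→29780, (C,merge)→72830, (C,nl_idx)→291480, (C,nl)→751480 …(+1); best=8880 via (C,hash)
  {ABCD}: card=1250000; try (C,hash)→31980, (A,hash)→259480, (C,merge)→405930, (C,nl_idx)→1454580, (C,nl)→3754580, (A,merge)→4759230 …(+1); best=31980 via (C,hash)

31980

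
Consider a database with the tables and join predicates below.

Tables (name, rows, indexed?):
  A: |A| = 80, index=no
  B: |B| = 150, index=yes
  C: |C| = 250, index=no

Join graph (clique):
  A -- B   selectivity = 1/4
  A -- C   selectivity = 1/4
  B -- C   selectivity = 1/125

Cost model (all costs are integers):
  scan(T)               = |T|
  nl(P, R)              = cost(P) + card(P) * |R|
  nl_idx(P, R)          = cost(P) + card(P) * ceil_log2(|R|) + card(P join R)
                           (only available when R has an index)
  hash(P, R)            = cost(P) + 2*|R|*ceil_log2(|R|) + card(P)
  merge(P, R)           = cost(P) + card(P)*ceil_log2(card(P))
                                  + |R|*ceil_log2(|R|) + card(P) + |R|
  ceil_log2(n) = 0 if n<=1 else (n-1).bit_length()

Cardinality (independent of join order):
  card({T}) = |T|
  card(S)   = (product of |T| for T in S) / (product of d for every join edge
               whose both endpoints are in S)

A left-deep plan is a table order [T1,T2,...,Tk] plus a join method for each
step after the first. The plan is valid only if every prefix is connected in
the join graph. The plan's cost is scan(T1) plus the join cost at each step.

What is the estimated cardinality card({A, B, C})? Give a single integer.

1500

Tables in S: A(80), B(150), C(250)
Edges inside S: A-B(d=4), A-C(d=4), B-C(d=125)
numerator = 80 * 150 * 250 = 3000000
denominator = 4 * 4 * 125 = 2000
card(S) = 3000000 / 2000 = 1500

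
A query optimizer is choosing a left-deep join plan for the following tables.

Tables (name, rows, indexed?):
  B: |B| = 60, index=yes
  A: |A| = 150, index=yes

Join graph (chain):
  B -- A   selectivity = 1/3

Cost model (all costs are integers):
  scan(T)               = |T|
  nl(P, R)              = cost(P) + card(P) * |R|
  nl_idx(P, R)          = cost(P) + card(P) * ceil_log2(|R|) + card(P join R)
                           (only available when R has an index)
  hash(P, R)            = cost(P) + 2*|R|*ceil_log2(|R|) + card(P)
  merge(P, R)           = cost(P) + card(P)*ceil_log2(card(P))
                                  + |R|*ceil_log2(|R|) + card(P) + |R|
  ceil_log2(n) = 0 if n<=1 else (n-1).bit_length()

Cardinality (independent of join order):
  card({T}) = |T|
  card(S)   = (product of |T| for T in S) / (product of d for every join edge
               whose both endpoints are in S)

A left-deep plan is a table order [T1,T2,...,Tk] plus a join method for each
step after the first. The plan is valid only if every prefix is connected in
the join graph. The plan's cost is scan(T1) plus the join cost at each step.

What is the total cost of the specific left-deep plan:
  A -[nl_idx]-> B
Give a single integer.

step 1: scan A: cost=150, card=150
step 2: join B via nl_idx
    card(P join B) = 150*60/(3) = 3000
    cost = 150 + 150*6 + 3000 = 4050

4050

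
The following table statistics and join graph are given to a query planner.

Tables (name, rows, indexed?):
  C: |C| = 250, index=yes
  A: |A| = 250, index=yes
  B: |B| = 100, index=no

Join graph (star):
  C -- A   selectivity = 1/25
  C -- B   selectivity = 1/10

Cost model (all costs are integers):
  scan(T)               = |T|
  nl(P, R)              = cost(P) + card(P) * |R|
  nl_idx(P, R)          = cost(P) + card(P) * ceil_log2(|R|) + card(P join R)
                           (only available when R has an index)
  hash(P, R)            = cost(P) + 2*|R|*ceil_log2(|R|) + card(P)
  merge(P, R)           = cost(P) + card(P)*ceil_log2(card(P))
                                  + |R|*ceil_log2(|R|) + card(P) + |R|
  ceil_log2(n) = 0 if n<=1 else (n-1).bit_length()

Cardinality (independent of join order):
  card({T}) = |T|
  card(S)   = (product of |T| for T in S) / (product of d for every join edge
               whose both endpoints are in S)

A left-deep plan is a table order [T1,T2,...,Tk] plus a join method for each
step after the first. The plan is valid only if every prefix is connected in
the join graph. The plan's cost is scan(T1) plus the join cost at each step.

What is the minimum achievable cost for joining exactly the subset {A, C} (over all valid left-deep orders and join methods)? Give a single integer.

4500

Selinger DP over subsets of {A,C}:
  {C}: scan cost=250, card=250
  {A}: scan cost=250, card=250
  {AC}: card=2500; try (C,hash)→4500, (A,hash)→4500, (C,merge)→4750, (C,nl_idx)→4750, (A,merge)→4750, (A,nl_idx)→4750 …(+2); best=4500 via (C,hash)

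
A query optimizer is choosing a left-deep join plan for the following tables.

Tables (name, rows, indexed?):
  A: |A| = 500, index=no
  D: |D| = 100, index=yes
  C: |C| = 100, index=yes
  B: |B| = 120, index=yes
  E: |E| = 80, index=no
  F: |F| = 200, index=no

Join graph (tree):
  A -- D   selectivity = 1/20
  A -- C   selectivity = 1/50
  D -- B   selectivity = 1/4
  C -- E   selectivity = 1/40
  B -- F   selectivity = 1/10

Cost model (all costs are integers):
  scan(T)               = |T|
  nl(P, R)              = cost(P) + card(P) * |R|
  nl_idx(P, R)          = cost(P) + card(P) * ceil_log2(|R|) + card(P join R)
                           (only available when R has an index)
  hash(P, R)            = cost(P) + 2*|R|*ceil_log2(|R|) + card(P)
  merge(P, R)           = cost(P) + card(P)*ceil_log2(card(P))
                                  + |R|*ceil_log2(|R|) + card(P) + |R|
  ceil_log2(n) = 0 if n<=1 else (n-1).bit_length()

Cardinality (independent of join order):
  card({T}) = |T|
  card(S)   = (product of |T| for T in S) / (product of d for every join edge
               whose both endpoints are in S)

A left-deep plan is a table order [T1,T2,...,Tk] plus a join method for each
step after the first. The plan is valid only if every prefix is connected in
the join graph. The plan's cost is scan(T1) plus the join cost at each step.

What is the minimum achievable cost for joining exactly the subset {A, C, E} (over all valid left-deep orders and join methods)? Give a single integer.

4520

Selinger DP over subsets of {A,C,E}:
  {A}: scan cost=500, card=500
  {C}: scan cost=100, card=100
  {E}: scan cost=80, card=80
  {AC}: card=1000; try (C,hash)→2400, (C,nl_idx)→5000, (A,merge)→5900, (C,merge)→6300, (A,hash)→9200, (A,nl)→50100 …(+1); best=2400 via (C,hash)
  {CE}: card=200; try (C,nl_idx)→840, (E,hash)→1320, (C,merge)→1520, (E,merge)→1540, (C,hash)→1560, (C,nl)→8080 …(+1); best=840 via (C,nl_idx)
  {ACE}: card=2000; try (E,hash)→4520, (A,merge)→7640, (A,hash)→10040, (E,merge)→14040, (E,nl)→82400, (A,nl)→100840; best=4520 via (E,hash)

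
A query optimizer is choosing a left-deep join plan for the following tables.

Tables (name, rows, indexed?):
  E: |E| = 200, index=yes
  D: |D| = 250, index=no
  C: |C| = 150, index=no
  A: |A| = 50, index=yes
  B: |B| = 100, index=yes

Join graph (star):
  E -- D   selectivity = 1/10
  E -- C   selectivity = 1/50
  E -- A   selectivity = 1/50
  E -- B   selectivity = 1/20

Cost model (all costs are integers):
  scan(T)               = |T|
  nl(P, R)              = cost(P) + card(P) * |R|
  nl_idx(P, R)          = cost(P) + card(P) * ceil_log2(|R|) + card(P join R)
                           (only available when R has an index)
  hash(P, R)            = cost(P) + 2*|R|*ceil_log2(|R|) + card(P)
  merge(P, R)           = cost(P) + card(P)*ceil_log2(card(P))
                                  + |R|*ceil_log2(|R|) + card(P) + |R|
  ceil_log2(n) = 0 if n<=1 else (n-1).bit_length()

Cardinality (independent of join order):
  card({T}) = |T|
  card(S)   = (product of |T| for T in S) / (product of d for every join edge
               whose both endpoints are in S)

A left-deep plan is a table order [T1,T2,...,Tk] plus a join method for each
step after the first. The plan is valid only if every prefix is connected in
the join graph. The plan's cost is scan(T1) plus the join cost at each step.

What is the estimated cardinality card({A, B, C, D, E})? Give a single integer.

75000

Tables in S: A(50), B(100), C(150), D(250), E(200)
Edges inside S: E-D(d=10), E-C(d=50), E-A(d=50), E-B(d=20)
numerator = 50 * 100 * 150 * 250 * 200 = 37500000000
denominator = 10 * 50 * 50 * 20 = 500000
card(S) = 37500000000 / 500000 = 75000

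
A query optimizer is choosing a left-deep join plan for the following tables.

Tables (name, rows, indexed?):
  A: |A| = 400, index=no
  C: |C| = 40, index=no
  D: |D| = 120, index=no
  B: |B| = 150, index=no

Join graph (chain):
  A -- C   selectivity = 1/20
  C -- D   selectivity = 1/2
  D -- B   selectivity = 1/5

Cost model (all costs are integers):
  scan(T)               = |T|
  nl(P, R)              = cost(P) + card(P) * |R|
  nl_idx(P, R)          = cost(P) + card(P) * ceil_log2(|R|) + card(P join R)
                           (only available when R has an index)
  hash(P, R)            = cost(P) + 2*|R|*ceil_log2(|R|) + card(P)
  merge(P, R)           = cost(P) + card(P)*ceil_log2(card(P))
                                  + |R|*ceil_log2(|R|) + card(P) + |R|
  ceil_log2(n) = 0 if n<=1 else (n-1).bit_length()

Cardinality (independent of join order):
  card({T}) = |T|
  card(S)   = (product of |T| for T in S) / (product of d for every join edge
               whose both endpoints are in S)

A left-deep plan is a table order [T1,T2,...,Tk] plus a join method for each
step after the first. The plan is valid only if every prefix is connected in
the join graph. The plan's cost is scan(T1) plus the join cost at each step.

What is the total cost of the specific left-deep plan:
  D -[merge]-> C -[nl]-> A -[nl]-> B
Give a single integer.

step 1: scan D: cost=120, card=120
step 2: join C via merge
    card(P join C) = 120*40/(2) = 2400
    cost = 120 + 120*7 + 40*6 + 120 + 40 = 1360
step 3: join A via nl
    card(P join A) = 2400*400/(20) = 48000
    cost = 1360 + 2400*400 = 961360
step 4: join B via nl
    card(P join B) = 48000*150/(5) = 1440000
    cost = 961360 + 48000*150 = 8161360

8161360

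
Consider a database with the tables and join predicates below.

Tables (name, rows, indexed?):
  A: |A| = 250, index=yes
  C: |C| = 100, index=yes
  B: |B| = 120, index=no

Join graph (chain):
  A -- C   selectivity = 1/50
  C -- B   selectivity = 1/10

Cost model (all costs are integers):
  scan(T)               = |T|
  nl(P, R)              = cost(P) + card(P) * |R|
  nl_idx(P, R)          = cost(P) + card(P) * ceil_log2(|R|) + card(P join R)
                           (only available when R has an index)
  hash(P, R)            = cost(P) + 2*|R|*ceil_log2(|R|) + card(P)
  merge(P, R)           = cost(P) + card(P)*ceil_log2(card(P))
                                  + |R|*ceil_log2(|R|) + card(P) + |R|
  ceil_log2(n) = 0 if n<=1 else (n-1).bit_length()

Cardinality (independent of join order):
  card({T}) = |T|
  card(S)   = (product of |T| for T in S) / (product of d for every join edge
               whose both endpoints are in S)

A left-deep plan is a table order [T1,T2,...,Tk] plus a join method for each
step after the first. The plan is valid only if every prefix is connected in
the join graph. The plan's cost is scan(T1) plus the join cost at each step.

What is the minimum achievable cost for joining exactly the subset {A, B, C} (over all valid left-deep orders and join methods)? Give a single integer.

3580

Selinger DP over subsets of {A,B,C}:
  {A}: scan cost=250, card=250
  {C}: scan cost=100, card=100
  {B}: scan cost=120, card=120
  {AC}: card=500; try (A,nl_idx)→1400, (C,hash)→1900, (C,nl_idx)→2500, (A,merge)→3150, (C,merge)→3300, (A,hash)→4200 …(+2); best=1400 via (A,nl_idx)
  {BC}: card=1200; try (C,hash)→1640, (B,merge)→1860, (C,merge)→1880, (B,hash)→1880, (C,nl_idx)→2160, (B,nl)→12100 …(+1); best=1640 via (C,hash)
  {ABC}: card=6000; try (B,hash)→3580, (A,hash)→6840, (B,merge)→7360, (A,nl_idx)→17240, (A,merge)→18290, (B,nl)→61400 …(+1); best=3580 via (B,hash)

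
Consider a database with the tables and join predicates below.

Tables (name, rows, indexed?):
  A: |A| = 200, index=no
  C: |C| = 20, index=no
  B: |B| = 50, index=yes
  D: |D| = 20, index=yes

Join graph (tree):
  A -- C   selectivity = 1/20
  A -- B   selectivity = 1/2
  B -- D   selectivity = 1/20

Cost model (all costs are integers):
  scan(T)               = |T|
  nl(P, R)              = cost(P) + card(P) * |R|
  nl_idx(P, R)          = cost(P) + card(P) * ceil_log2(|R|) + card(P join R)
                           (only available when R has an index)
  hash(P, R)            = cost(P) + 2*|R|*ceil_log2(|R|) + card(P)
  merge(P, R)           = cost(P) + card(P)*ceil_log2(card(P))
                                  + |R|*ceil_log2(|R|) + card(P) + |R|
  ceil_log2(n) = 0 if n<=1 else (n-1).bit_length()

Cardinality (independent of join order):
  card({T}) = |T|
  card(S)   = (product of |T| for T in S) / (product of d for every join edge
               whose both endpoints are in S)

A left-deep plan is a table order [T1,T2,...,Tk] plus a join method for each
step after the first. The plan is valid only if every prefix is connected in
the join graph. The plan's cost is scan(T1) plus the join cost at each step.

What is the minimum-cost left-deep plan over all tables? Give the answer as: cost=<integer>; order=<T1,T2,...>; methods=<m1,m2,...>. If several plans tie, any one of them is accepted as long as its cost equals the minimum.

cost=6600; order=A,C,B,D; methods=hash,hash,hash

Selinger DP (subsets sized 1..n):
  {A}: scan cost=200, card=200
  {C}: scan cost=20, card=20
  {B}: scan cost=50, card=50
  {D}: scan cost=20, card=20
  {AC}: card=200; try (C,hash)→600, (A,merge)→1940, (C,merge)→2120, (A,hash)→3240, (A,nl)→4020, (C,nl)→4200; best=600 via (C,hash)
  {AB}: card=5000; try (B,hash)→1000, (A,merge)→2200, (B,merge)→2350, (A,hash)→3300, (B,nl_idx)→6400, (A,nl)→10050 …(+1); best=1000 via (B,hash)
  {BD}: card=50; try (B,nl_idx)→190, (D,hash)→300, (D,nl_idx)→350, (B,merge)→490, (D,merge)→520, (B,hash)→640 …(+2); best=190 via (B,nl_idx)
  {ABC}: card=5000; try (B,hash)→1400, (B,merge)→2750, (C,hash)→6200, (B,nl_idx)→6800, (B,nl)→10600, (C,merge)→71120 …(+1); best=1400 via (B,hash)
  {ABD}: card=5000; try (A,merge)→2340, (A,hash)→3440, (D,hash)→6200, (A,nl)→10190, (D,nl_idx)→31000, (D,merge)→71120 …(+1); best=2340 via (A,merge)
  {ABCD}: card=5000; try (D,hash)→6600, (C,hash)→7540, (D,nl_idx)→31400, (D,merge)→71520, (C,merge)→72460, (D,nl)→101400 …(+1); best=6600 via (D,hash)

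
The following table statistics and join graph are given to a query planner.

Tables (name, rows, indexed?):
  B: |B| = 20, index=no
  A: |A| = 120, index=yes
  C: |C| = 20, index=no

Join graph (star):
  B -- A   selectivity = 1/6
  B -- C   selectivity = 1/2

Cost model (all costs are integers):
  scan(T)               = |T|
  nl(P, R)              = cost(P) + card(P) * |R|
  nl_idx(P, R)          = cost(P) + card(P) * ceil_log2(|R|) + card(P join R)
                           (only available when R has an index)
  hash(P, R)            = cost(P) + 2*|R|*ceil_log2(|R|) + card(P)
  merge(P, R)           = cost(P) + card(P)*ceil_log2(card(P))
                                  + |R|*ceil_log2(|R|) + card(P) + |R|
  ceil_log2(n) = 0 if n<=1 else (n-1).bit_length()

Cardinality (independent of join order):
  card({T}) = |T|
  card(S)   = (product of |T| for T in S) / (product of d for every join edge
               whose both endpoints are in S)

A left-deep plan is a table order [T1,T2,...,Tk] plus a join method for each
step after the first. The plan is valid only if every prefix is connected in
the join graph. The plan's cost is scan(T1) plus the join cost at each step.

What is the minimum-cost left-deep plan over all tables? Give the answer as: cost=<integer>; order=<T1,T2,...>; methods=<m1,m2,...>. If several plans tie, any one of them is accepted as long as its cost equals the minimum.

Selinger DP (subsets sized 1..n):
  {B}: scan cost=20, card=20
  {A}: scan cost=120, card=120
  {C}: scan cost=20, card=20
  {AB}: card=400; try (B,hash)→440, (A,nl_idx)→560, (A,merge)→1100, (B,merge)→1200, (A,hash)→1720, (A,nl)→2420 …(+1); best=440 via (B,hash)
  {BC}: card=200; try (C,hash)→240, (B,hash)→240, (C,merge)→260, (B,merge)→260, (C,nl)→420, (B,nl)→420; best=240 via (C,hash)
  {ABC}: card=4000; try (C,hash)→1040, (A,hash)→2120, (A,merge)→3000, (C,merge)→4560, (A,nl_idx)→5640, (C,nl)→8440 …(+1); best=1040 via (C,hash)

cost=1040; order=A,B,C; methods=hash,hash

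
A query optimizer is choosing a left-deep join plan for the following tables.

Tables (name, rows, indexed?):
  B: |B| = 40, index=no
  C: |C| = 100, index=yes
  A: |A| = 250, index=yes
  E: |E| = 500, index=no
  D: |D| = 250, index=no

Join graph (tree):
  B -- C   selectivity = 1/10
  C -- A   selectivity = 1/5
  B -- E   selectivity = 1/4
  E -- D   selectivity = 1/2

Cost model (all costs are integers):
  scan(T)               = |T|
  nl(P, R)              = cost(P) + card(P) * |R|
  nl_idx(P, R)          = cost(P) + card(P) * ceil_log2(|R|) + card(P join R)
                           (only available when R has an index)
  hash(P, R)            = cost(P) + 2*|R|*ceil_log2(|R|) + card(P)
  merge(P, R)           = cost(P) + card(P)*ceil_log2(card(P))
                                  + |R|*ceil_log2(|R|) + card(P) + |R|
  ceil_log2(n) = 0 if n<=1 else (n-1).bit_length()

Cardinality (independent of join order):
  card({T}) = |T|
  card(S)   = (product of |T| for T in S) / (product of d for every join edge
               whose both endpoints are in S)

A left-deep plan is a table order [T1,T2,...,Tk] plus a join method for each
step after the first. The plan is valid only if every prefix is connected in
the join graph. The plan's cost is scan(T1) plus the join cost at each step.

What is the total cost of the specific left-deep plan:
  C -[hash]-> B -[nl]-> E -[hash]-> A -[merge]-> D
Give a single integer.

57756930

step 1: scan C: cost=100, card=100
step 2: join B via hash
    card(P join B) = 100*40/(10) = 400
    cost = 100 + 2*40*6 + 100 = 680
step 3: join E via nl
    card(P join E) = 400*500/(4) = 50000
    cost = 680 + 400*500 = 200680
step 4: join A via hash
    card(P join A) = 50000*250/(5) = 2500000
    cost = 200680 + 2*250*8 + 50000 = 254680
step 5: join D via merge
    card(P join D) = 2500000*250/(2) = 312500000
    cost = 254680 + 2500000*22 + 250*8 + 2500000 + 250 = 57756930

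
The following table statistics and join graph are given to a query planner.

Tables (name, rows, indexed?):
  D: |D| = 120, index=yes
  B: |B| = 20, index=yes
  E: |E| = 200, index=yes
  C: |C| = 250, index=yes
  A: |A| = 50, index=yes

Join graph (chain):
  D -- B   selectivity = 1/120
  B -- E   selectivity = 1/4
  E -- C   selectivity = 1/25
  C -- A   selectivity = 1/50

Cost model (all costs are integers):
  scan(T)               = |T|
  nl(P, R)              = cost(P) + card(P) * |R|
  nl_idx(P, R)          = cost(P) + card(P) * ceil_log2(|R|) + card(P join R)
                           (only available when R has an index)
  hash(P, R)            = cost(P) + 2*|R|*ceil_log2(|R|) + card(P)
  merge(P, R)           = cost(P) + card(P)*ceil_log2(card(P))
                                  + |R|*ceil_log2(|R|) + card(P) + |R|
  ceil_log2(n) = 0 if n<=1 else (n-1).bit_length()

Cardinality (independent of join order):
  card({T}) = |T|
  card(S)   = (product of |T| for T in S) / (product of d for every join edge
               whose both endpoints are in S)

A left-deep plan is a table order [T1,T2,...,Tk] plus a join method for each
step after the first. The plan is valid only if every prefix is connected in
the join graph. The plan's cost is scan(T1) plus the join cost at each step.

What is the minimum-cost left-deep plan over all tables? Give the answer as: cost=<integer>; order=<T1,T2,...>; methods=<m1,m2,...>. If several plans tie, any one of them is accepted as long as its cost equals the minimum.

cost=16940; order=B,D,E,C,A; methods=nl_idx,nl_idx,hash,hash

Selinger DP (subsets sized 1..n):
  {D}: scan cost=120, card=120
  {B}: scan cost=20, card=20
  {E}: scan cost=200, card=200
  {C}: scan cost=250, card=250
  {A}: scan cost=50, card=50
  {BD}: card=20; try (D,nl_idx)→180, (B,hash)→440, (B,nl_idx)→740, (D,merge)→1100, (B,merge)→1200, (D,hash)→1720 …(+2); best=180 via (D,nl_idx)
  {BE}: card=1000; try (B,hash)→600, (E,nl_idx)→1180, (E,merge)→1940, (B,merge)→2120, (B,nl_idx)→2200, (E,hash)→3240 …(+2); best=600 via (B,hash)
  {CE}: card=2000; try (E,hash)→3700, (C,nl_idx)→3800, (E,nl_idx)→4250, (C,merge)→4250, (E,merge)→4300, (C,hash)→4400 …(+2); best=3700 via (E,hash)
  {AC}: card=250; try (C,nl_idx)→700, (A,hash)→1100, (A,nl_idx)→2000, (C,merge)→2650, (A,merge)→2850, (C,hash)→4100 …(+2); best=700 via (C,nl_idx)
  {BDE}: card=1000; try (E,nl_idx)→1340, (E,merge)→2100, (D,hash)→3280, (E,hash)→3400, (E,nl)→4180, (D,nl_idx)→8600 …(+2); best=1340 via (E,nl_idx)
  {BCE}: card=10000; try (C,hash)→5600, (B,hash)→5900, (C,merge)→13850, (C,nl_idx)→18600, (B,nl_idx)→23700, (B,merge)→27820 …(+2); best=5600 via (C,hash)
  {ACE}: card=2000; try (E,hash)→4150, (E,nl_idx)→4700, (E,merge)→4750, (A,hash)→6300, (A,nl_idx)→17700, (A,merge)→28050 …(+2); best=4150 via (E,hash)
  {BCDE}: card=10000; try (C,hash)→6340, (C,merge)→14590, (D,hash)→17280, (C,nl_idx)→19340, (D,nl_idx)→85600, (D,merge)→156560 …(+2); best=6340 via (C,hash)
  {ABCE}: card=10000; try (B,hash)→6350, (A,hash)→16200, (B,nl_idx)→24150, (B,merge)→28270, (B,nl)→44150, (A,nl_idx)→75600 …(+2); best=6350 via (B,hash)
  {ABCDE}: card=10000; try (A,hash)→16940, (D,hash)→18030, (A,nl_idx)→76340, (D,nl_idx)→86350, (A,merge)→156690, (D,merge)→157310 …(+2); best=16940 via (A,hash)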